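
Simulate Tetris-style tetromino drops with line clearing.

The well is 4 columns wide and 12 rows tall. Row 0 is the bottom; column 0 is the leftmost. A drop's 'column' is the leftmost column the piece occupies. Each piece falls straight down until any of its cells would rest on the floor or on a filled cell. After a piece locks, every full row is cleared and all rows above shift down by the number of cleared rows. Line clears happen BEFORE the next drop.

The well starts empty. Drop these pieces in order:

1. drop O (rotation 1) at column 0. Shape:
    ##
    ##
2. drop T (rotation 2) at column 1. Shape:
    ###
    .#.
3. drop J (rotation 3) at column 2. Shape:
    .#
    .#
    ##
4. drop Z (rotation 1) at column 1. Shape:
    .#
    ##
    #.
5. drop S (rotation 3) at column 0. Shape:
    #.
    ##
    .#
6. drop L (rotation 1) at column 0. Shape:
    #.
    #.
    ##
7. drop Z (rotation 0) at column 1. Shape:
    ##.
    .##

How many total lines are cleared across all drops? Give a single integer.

Drop 1: O rot1 at col 0 lands with bottom-row=0; cleared 0 line(s) (total 0); column heights now [2 2 0 0], max=2
Drop 2: T rot2 at col 1 lands with bottom-row=1; cleared 0 line(s) (total 0); column heights now [2 3 3 3], max=3
Drop 3: J rot3 at col 2 lands with bottom-row=3; cleared 0 line(s) (total 0); column heights now [2 3 4 6], max=6
Drop 4: Z rot1 at col 1 lands with bottom-row=3; cleared 0 line(s) (total 0); column heights now [2 5 6 6], max=6
Drop 5: S rot3 at col 0 lands with bottom-row=5; cleared 0 line(s) (total 0); column heights now [8 7 6 6], max=8
Drop 6: L rot1 at col 0 lands with bottom-row=8; cleared 0 line(s) (total 0); column heights now [11 9 6 6], max=11
Drop 7: Z rot0 at col 1 lands with bottom-row=8; cleared 1 line(s) (total 1); column heights now [10 9 9 6], max=10

Answer: 1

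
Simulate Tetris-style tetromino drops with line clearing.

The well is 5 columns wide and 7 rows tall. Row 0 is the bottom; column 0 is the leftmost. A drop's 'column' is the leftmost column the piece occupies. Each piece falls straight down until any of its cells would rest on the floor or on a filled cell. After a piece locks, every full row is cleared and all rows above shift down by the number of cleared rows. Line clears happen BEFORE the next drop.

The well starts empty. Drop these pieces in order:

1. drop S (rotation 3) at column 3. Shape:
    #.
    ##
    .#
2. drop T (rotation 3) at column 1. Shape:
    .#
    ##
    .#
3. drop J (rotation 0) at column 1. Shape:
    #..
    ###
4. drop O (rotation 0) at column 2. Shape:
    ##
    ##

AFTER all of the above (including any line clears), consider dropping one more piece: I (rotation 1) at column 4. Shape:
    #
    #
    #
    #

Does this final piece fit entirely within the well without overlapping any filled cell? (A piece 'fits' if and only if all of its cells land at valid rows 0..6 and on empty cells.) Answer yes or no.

Drop 1: S rot3 at col 3 lands with bottom-row=0; cleared 0 line(s) (total 0); column heights now [0 0 0 3 2], max=3
Drop 2: T rot3 at col 1 lands with bottom-row=0; cleared 0 line(s) (total 0); column heights now [0 2 3 3 2], max=3
Drop 3: J rot0 at col 1 lands with bottom-row=3; cleared 0 line(s) (total 0); column heights now [0 5 4 4 2], max=5
Drop 4: O rot0 at col 2 lands with bottom-row=4; cleared 0 line(s) (total 0); column heights now [0 5 6 6 2], max=6
Test piece I rot1 at col 4 (width 1): heights before test = [0 5 6 6 2]; fits = True

Answer: yes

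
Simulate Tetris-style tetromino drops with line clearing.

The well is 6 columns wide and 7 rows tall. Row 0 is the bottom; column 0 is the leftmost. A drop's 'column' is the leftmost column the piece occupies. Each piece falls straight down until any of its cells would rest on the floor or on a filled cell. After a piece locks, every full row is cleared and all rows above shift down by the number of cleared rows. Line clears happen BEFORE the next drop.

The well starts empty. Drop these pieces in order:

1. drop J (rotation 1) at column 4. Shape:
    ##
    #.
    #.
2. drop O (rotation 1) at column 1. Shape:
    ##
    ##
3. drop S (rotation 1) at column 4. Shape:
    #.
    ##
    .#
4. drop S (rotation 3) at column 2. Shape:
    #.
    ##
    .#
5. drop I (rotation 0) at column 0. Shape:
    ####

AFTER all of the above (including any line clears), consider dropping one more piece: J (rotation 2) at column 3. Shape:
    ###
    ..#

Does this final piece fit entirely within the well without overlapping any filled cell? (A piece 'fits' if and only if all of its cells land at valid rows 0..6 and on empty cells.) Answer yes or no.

Answer: yes

Derivation:
Drop 1: J rot1 at col 4 lands with bottom-row=0; cleared 0 line(s) (total 0); column heights now [0 0 0 0 3 3], max=3
Drop 2: O rot1 at col 1 lands with bottom-row=0; cleared 0 line(s) (total 0); column heights now [0 2 2 0 3 3], max=3
Drop 3: S rot1 at col 4 lands with bottom-row=3; cleared 0 line(s) (total 0); column heights now [0 2 2 0 6 5], max=6
Drop 4: S rot3 at col 2 lands with bottom-row=1; cleared 0 line(s) (total 0); column heights now [0 2 4 3 6 5], max=6
Drop 5: I rot0 at col 0 lands with bottom-row=4; cleared 1 line(s) (total 1); column heights now [0 2 4 3 5 4], max=5
Test piece J rot2 at col 3 (width 3): heights before test = [0 2 4 3 5 4]; fits = True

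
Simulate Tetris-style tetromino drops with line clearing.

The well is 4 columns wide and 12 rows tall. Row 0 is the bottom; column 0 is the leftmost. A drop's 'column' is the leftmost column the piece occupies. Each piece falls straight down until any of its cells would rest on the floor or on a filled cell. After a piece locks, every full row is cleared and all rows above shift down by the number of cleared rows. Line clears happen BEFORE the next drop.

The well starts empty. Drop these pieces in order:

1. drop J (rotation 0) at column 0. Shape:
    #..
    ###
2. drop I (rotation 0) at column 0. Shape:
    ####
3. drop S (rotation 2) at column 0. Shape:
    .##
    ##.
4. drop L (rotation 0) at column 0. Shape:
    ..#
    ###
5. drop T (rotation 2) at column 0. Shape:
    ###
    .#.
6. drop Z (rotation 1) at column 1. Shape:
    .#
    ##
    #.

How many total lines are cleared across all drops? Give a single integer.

Answer: 1

Derivation:
Drop 1: J rot0 at col 0 lands with bottom-row=0; cleared 0 line(s) (total 0); column heights now [2 1 1 0], max=2
Drop 2: I rot0 at col 0 lands with bottom-row=2; cleared 1 line(s) (total 1); column heights now [2 1 1 0], max=2
Drop 3: S rot2 at col 0 lands with bottom-row=2; cleared 0 line(s) (total 1); column heights now [3 4 4 0], max=4
Drop 4: L rot0 at col 0 lands with bottom-row=4; cleared 0 line(s) (total 1); column heights now [5 5 6 0], max=6
Drop 5: T rot2 at col 0 lands with bottom-row=5; cleared 0 line(s) (total 1); column heights now [7 7 7 0], max=7
Drop 6: Z rot1 at col 1 lands with bottom-row=7; cleared 0 line(s) (total 1); column heights now [7 9 10 0], max=10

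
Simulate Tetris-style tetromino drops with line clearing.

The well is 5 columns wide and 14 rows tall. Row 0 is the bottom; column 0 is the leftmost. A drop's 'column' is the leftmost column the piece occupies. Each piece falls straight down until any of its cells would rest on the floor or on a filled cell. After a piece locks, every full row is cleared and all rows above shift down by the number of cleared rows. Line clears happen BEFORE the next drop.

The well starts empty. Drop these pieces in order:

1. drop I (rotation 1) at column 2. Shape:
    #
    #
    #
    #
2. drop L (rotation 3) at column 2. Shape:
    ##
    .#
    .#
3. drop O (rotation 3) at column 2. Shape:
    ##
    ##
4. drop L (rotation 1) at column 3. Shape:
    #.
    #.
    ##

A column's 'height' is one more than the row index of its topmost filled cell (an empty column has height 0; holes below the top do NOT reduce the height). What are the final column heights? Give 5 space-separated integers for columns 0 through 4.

Drop 1: I rot1 at col 2 lands with bottom-row=0; cleared 0 line(s) (total 0); column heights now [0 0 4 0 0], max=4
Drop 2: L rot3 at col 2 lands with bottom-row=2; cleared 0 line(s) (total 0); column heights now [0 0 5 5 0], max=5
Drop 3: O rot3 at col 2 lands with bottom-row=5; cleared 0 line(s) (total 0); column heights now [0 0 7 7 0], max=7
Drop 4: L rot1 at col 3 lands with bottom-row=7; cleared 0 line(s) (total 0); column heights now [0 0 7 10 8], max=10

Answer: 0 0 7 10 8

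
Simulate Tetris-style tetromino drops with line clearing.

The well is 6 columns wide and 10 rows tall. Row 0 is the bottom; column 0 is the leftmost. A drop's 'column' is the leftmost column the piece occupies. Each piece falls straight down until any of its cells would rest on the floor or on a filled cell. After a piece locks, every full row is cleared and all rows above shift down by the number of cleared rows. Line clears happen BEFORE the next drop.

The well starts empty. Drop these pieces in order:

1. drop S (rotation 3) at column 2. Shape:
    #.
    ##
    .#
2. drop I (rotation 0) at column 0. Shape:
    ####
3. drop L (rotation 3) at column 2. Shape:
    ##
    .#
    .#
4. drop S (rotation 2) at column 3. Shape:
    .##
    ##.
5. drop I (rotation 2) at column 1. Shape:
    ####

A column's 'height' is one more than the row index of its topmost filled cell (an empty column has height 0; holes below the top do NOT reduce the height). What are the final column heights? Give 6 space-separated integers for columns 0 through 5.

Drop 1: S rot3 at col 2 lands with bottom-row=0; cleared 0 line(s) (total 0); column heights now [0 0 3 2 0 0], max=3
Drop 2: I rot0 at col 0 lands with bottom-row=3; cleared 0 line(s) (total 0); column heights now [4 4 4 4 0 0], max=4
Drop 3: L rot3 at col 2 lands with bottom-row=4; cleared 0 line(s) (total 0); column heights now [4 4 7 7 0 0], max=7
Drop 4: S rot2 at col 3 lands with bottom-row=7; cleared 0 line(s) (total 0); column heights now [4 4 7 8 9 9], max=9
Drop 5: I rot2 at col 1 lands with bottom-row=9; cleared 0 line(s) (total 0); column heights now [4 10 10 10 10 9], max=10

Answer: 4 10 10 10 10 9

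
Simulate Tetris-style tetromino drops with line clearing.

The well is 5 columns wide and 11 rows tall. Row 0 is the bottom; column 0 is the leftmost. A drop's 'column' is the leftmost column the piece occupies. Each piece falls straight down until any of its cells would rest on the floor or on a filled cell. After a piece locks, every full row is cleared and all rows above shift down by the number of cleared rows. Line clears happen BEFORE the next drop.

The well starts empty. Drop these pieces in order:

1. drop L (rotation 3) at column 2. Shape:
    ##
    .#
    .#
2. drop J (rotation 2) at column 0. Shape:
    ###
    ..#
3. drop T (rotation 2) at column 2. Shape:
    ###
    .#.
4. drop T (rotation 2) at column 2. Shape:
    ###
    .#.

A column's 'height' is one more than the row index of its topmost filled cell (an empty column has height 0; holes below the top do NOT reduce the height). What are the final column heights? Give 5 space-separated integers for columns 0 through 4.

Answer: 5 5 8 8 8

Derivation:
Drop 1: L rot3 at col 2 lands with bottom-row=0; cleared 0 line(s) (total 0); column heights now [0 0 3 3 0], max=3
Drop 2: J rot2 at col 0 lands with bottom-row=3; cleared 0 line(s) (total 0); column heights now [5 5 5 3 0], max=5
Drop 3: T rot2 at col 2 lands with bottom-row=4; cleared 0 line(s) (total 0); column heights now [5 5 6 6 6], max=6
Drop 4: T rot2 at col 2 lands with bottom-row=6; cleared 0 line(s) (total 0); column heights now [5 5 8 8 8], max=8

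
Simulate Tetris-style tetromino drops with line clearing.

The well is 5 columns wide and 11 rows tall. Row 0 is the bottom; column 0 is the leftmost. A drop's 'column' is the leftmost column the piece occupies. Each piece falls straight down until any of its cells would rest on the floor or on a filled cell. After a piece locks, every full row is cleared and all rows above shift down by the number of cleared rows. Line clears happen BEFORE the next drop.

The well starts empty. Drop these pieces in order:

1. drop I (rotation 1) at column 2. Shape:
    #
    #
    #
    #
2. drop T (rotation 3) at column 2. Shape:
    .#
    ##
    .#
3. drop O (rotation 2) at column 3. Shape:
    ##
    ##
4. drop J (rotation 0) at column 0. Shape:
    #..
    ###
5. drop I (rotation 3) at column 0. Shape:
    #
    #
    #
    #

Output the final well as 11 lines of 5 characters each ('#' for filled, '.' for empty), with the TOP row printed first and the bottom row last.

Drop 1: I rot1 at col 2 lands with bottom-row=0; cleared 0 line(s) (total 0); column heights now [0 0 4 0 0], max=4
Drop 2: T rot3 at col 2 lands with bottom-row=3; cleared 0 line(s) (total 0); column heights now [0 0 5 6 0], max=6
Drop 3: O rot2 at col 3 lands with bottom-row=6; cleared 0 line(s) (total 0); column heights now [0 0 5 8 8], max=8
Drop 4: J rot0 at col 0 lands with bottom-row=5; cleared 0 line(s) (total 0); column heights now [7 6 6 8 8], max=8
Drop 5: I rot3 at col 0 lands with bottom-row=7; cleared 0 line(s) (total 0); column heights now [11 6 6 8 8], max=11

Answer: #....
#....
#....
#..##
#..##
####.
..##.
..##.
..#..
..#..
..#..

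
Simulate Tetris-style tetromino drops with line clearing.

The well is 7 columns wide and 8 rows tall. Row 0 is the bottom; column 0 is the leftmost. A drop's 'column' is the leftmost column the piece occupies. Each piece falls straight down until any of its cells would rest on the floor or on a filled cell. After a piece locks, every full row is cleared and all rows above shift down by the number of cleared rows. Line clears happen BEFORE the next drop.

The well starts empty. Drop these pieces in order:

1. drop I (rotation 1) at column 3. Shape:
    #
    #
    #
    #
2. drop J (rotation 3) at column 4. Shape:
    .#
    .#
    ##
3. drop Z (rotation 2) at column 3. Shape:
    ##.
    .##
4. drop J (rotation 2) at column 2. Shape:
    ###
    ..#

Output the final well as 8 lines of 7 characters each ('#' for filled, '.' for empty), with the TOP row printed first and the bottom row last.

Answer: .......
..###..
....#..
...##..
...###.
...#.#.
...#.#.
...###.

Derivation:
Drop 1: I rot1 at col 3 lands with bottom-row=0; cleared 0 line(s) (total 0); column heights now [0 0 0 4 0 0 0], max=4
Drop 2: J rot3 at col 4 lands with bottom-row=0; cleared 0 line(s) (total 0); column heights now [0 0 0 4 1 3 0], max=4
Drop 3: Z rot2 at col 3 lands with bottom-row=3; cleared 0 line(s) (total 0); column heights now [0 0 0 5 5 4 0], max=5
Drop 4: J rot2 at col 2 lands with bottom-row=5; cleared 0 line(s) (total 0); column heights now [0 0 7 7 7 4 0], max=7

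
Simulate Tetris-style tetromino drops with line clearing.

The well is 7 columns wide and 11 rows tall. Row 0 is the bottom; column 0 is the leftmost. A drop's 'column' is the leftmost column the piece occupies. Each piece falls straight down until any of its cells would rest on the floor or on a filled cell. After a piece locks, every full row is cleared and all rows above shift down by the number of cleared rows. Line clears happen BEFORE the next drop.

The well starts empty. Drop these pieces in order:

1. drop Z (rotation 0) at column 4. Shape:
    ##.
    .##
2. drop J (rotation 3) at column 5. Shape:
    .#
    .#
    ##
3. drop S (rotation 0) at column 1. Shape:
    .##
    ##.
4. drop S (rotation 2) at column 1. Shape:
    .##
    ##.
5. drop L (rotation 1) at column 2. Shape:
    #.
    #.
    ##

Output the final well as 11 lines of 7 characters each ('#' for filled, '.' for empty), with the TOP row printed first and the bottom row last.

Drop 1: Z rot0 at col 4 lands with bottom-row=0; cleared 0 line(s) (total 0); column heights now [0 0 0 0 2 2 1], max=2
Drop 2: J rot3 at col 5 lands with bottom-row=2; cleared 0 line(s) (total 0); column heights now [0 0 0 0 2 3 5], max=5
Drop 3: S rot0 at col 1 lands with bottom-row=0; cleared 0 line(s) (total 0); column heights now [0 1 2 2 2 3 5], max=5
Drop 4: S rot2 at col 1 lands with bottom-row=2; cleared 0 line(s) (total 0); column heights now [0 3 4 4 2 3 5], max=5
Drop 5: L rot1 at col 2 lands with bottom-row=4; cleared 0 line(s) (total 0); column heights now [0 3 7 5 2 3 5], max=7

Answer: .......
.......
.......
.......
..#....
..#....
..##..#
..##..#
.##..##
..####.
.##..##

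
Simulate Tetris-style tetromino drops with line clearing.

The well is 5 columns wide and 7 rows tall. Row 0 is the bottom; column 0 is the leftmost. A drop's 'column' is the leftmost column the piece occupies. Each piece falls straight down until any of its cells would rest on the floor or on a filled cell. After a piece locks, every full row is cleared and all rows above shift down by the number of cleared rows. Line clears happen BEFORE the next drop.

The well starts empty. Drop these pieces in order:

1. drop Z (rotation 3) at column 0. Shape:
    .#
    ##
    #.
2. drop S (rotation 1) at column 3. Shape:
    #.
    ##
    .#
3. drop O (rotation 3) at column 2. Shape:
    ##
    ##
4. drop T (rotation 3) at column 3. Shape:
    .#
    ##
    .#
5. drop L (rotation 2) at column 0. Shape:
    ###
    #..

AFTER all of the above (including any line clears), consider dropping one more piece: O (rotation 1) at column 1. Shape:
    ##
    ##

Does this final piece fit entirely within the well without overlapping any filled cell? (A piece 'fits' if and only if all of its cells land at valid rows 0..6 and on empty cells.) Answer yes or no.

Drop 1: Z rot3 at col 0 lands with bottom-row=0; cleared 0 line(s) (total 0); column heights now [2 3 0 0 0], max=3
Drop 2: S rot1 at col 3 lands with bottom-row=0; cleared 0 line(s) (total 0); column heights now [2 3 0 3 2], max=3
Drop 3: O rot3 at col 2 lands with bottom-row=3; cleared 0 line(s) (total 0); column heights now [2 3 5 5 2], max=5
Drop 4: T rot3 at col 3 lands with bottom-row=4; cleared 0 line(s) (total 0); column heights now [2 3 5 6 7], max=7
Drop 5: L rot2 at col 0 lands with bottom-row=4; cleared 1 line(s) (total 1); column heights now [5 3 5 5 6], max=6
Test piece O rot1 at col 1 (width 2): heights before test = [5 3 5 5 6]; fits = True

Answer: yes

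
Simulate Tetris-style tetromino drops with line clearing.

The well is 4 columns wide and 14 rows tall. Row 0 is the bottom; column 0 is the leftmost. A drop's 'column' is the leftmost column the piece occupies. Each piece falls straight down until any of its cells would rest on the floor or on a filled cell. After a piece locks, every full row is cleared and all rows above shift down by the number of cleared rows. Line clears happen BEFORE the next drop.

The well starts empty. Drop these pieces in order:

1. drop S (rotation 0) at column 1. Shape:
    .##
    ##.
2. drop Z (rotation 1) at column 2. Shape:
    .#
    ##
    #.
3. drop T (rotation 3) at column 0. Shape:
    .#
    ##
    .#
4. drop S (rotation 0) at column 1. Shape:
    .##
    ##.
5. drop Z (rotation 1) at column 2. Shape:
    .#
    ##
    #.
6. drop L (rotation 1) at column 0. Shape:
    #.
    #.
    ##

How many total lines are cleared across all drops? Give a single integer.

Answer: 1

Derivation:
Drop 1: S rot0 at col 1 lands with bottom-row=0; cleared 0 line(s) (total 0); column heights now [0 1 2 2], max=2
Drop 2: Z rot1 at col 2 lands with bottom-row=2; cleared 0 line(s) (total 0); column heights now [0 1 4 5], max=5
Drop 3: T rot3 at col 0 lands with bottom-row=1; cleared 0 line(s) (total 0); column heights now [3 4 4 5], max=5
Drop 4: S rot0 at col 1 lands with bottom-row=4; cleared 0 line(s) (total 0); column heights now [3 5 6 6], max=6
Drop 5: Z rot1 at col 2 lands with bottom-row=6; cleared 0 line(s) (total 0); column heights now [3 5 8 9], max=9
Drop 6: L rot1 at col 0 lands with bottom-row=5; cleared 1 line(s) (total 1); column heights now [7 5 7 8], max=8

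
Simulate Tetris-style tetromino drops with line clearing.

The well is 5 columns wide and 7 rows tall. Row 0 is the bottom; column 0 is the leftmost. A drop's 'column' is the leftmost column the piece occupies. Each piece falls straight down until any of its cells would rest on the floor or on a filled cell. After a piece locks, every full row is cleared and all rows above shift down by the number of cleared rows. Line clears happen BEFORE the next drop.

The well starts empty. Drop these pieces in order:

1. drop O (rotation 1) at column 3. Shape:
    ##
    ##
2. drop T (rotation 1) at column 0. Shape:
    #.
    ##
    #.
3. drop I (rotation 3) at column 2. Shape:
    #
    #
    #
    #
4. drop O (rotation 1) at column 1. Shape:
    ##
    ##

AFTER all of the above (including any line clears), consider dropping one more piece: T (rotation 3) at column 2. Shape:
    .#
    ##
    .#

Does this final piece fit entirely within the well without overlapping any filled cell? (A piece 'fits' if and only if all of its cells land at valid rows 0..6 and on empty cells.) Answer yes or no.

Drop 1: O rot1 at col 3 lands with bottom-row=0; cleared 0 line(s) (total 0); column heights now [0 0 0 2 2], max=2
Drop 2: T rot1 at col 0 lands with bottom-row=0; cleared 0 line(s) (total 0); column heights now [3 2 0 2 2], max=3
Drop 3: I rot3 at col 2 lands with bottom-row=0; cleared 1 line(s) (total 1); column heights now [2 0 3 1 1], max=3
Drop 4: O rot1 at col 1 lands with bottom-row=3; cleared 0 line(s) (total 1); column heights now [2 5 5 1 1], max=5
Test piece T rot3 at col 2 (width 2): heights before test = [2 5 5 1 1]; fits = True

Answer: yes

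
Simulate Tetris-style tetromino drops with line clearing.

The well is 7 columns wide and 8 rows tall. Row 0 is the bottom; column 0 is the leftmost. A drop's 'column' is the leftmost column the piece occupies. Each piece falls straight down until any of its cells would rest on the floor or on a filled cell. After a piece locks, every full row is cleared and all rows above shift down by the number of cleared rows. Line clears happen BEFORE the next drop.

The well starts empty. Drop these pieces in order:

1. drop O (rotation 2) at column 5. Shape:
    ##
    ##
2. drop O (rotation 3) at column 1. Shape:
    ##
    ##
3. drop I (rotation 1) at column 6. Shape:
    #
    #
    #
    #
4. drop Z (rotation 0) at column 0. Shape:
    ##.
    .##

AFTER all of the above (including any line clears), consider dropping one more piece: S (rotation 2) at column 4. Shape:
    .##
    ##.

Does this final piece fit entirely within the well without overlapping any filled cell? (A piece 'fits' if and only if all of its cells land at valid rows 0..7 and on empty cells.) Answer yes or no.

Answer: yes

Derivation:
Drop 1: O rot2 at col 5 lands with bottom-row=0; cleared 0 line(s) (total 0); column heights now [0 0 0 0 0 2 2], max=2
Drop 2: O rot3 at col 1 lands with bottom-row=0; cleared 0 line(s) (total 0); column heights now [0 2 2 0 0 2 2], max=2
Drop 3: I rot1 at col 6 lands with bottom-row=2; cleared 0 line(s) (total 0); column heights now [0 2 2 0 0 2 6], max=6
Drop 4: Z rot0 at col 0 lands with bottom-row=2; cleared 0 line(s) (total 0); column heights now [4 4 3 0 0 2 6], max=6
Test piece S rot2 at col 4 (width 3): heights before test = [4 4 3 0 0 2 6]; fits = True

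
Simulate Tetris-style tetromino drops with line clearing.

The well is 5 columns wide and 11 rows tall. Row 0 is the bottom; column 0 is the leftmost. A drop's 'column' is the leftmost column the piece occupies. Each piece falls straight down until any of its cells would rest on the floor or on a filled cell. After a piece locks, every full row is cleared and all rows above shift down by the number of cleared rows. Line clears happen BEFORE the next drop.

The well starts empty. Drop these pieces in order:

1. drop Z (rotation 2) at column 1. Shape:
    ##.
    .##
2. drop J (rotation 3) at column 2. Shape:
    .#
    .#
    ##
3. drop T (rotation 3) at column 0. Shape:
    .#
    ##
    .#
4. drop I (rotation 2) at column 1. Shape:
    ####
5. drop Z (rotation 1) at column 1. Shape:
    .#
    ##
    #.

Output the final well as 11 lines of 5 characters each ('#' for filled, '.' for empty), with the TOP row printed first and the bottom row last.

Drop 1: Z rot2 at col 1 lands with bottom-row=0; cleared 0 line(s) (total 0); column heights now [0 2 2 1 0], max=2
Drop 2: J rot3 at col 2 lands with bottom-row=2; cleared 0 line(s) (total 0); column heights now [0 2 3 5 0], max=5
Drop 3: T rot3 at col 0 lands with bottom-row=2; cleared 0 line(s) (total 0); column heights now [4 5 3 5 0], max=5
Drop 4: I rot2 at col 1 lands with bottom-row=5; cleared 0 line(s) (total 0); column heights now [4 6 6 6 6], max=6
Drop 5: Z rot1 at col 1 lands with bottom-row=6; cleared 0 line(s) (total 0); column heights now [4 8 9 6 6], max=9

Answer: .....
.....
..#..
.##..
.#...
.####
.#.#.
##.#.
.###.
.##..
..##.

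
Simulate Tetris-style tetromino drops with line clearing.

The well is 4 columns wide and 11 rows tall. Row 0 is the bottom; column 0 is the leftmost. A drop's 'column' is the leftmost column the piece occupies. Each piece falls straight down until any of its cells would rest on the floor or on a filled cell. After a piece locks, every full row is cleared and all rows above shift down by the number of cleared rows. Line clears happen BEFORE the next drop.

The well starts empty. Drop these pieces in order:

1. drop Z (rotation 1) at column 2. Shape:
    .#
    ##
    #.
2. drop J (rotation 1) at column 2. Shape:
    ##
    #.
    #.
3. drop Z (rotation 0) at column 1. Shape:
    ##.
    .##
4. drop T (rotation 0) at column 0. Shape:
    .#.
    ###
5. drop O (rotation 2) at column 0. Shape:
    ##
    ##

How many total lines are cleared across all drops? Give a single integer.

Drop 1: Z rot1 at col 2 lands with bottom-row=0; cleared 0 line(s) (total 0); column heights now [0 0 2 3], max=3
Drop 2: J rot1 at col 2 lands with bottom-row=2; cleared 0 line(s) (total 0); column heights now [0 0 5 5], max=5
Drop 3: Z rot0 at col 1 lands with bottom-row=5; cleared 0 line(s) (total 0); column heights now [0 7 7 6], max=7
Drop 4: T rot0 at col 0 lands with bottom-row=7; cleared 0 line(s) (total 0); column heights now [8 9 8 6], max=9
Drop 5: O rot2 at col 0 lands with bottom-row=9; cleared 0 line(s) (total 0); column heights now [11 11 8 6], max=11

Answer: 0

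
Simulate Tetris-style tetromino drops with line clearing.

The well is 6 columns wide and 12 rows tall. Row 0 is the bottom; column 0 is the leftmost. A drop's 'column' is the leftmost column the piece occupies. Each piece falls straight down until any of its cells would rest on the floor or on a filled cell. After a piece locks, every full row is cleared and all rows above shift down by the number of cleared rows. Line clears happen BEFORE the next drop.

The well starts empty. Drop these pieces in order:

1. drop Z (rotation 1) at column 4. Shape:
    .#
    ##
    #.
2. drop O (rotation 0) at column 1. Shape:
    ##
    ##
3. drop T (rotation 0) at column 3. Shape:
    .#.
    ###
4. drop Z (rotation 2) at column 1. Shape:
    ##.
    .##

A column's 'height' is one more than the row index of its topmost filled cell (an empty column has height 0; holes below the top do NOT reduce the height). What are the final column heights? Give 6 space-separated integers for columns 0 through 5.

Answer: 0 6 6 5 5 4

Derivation:
Drop 1: Z rot1 at col 4 lands with bottom-row=0; cleared 0 line(s) (total 0); column heights now [0 0 0 0 2 3], max=3
Drop 2: O rot0 at col 1 lands with bottom-row=0; cleared 0 line(s) (total 0); column heights now [0 2 2 0 2 3], max=3
Drop 3: T rot0 at col 3 lands with bottom-row=3; cleared 0 line(s) (total 0); column heights now [0 2 2 4 5 4], max=5
Drop 4: Z rot2 at col 1 lands with bottom-row=4; cleared 0 line(s) (total 0); column heights now [0 6 6 5 5 4], max=6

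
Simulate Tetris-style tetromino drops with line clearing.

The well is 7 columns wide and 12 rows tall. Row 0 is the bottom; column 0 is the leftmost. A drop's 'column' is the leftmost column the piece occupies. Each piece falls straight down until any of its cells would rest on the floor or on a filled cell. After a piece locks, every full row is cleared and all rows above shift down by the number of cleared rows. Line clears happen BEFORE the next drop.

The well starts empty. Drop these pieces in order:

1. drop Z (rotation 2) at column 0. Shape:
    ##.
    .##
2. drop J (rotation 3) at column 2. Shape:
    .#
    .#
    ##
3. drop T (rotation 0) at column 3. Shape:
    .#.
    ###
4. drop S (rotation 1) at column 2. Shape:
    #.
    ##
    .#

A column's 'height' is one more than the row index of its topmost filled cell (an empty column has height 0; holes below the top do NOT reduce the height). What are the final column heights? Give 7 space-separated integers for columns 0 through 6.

Drop 1: Z rot2 at col 0 lands with bottom-row=0; cleared 0 line(s) (total 0); column heights now [2 2 1 0 0 0 0], max=2
Drop 2: J rot3 at col 2 lands with bottom-row=1; cleared 0 line(s) (total 0); column heights now [2 2 2 4 0 0 0], max=4
Drop 3: T rot0 at col 3 lands with bottom-row=4; cleared 0 line(s) (total 0); column heights now [2 2 2 5 6 5 0], max=6
Drop 4: S rot1 at col 2 lands with bottom-row=5; cleared 0 line(s) (total 0); column heights now [2 2 8 7 6 5 0], max=8

Answer: 2 2 8 7 6 5 0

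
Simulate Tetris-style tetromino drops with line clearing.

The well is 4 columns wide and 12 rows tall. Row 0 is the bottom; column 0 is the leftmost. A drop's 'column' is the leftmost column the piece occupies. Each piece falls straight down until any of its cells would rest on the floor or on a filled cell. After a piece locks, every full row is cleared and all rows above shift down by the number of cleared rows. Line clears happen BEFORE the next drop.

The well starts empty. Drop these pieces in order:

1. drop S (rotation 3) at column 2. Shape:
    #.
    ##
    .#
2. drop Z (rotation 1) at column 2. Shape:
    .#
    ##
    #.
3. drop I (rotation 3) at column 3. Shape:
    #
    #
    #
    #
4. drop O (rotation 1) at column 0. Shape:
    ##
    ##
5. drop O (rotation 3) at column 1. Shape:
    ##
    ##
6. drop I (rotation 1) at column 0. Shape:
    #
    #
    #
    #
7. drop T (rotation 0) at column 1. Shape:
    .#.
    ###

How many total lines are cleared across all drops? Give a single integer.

Drop 1: S rot3 at col 2 lands with bottom-row=0; cleared 0 line(s) (total 0); column heights now [0 0 3 2], max=3
Drop 2: Z rot1 at col 2 lands with bottom-row=3; cleared 0 line(s) (total 0); column heights now [0 0 5 6], max=6
Drop 3: I rot3 at col 3 lands with bottom-row=6; cleared 0 line(s) (total 0); column heights now [0 0 5 10], max=10
Drop 4: O rot1 at col 0 lands with bottom-row=0; cleared 1 line(s) (total 1); column heights now [1 1 4 9], max=9
Drop 5: O rot3 at col 1 lands with bottom-row=4; cleared 0 line(s) (total 1); column heights now [1 6 6 9], max=9
Drop 6: I rot1 at col 0 lands with bottom-row=1; cleared 1 line(s) (total 2); column heights now [4 5 5 8], max=8
Drop 7: T rot0 at col 1 lands with bottom-row=8; cleared 0 line(s) (total 2); column heights now [4 9 10 9], max=10

Answer: 2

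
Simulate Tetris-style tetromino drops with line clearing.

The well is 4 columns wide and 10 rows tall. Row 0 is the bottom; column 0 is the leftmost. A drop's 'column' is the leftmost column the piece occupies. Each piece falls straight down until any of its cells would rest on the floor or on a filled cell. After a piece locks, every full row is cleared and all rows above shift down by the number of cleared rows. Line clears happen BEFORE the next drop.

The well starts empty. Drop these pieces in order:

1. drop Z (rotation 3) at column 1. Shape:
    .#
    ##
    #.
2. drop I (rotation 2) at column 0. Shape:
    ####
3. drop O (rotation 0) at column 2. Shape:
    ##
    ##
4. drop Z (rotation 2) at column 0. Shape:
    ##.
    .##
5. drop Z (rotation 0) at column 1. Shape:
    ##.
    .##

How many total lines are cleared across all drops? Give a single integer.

Answer: 2

Derivation:
Drop 1: Z rot3 at col 1 lands with bottom-row=0; cleared 0 line(s) (total 0); column heights now [0 2 3 0], max=3
Drop 2: I rot2 at col 0 lands with bottom-row=3; cleared 1 line(s) (total 1); column heights now [0 2 3 0], max=3
Drop 3: O rot0 at col 2 lands with bottom-row=3; cleared 0 line(s) (total 1); column heights now [0 2 5 5], max=5
Drop 4: Z rot2 at col 0 lands with bottom-row=5; cleared 0 line(s) (total 1); column heights now [7 7 6 5], max=7
Drop 5: Z rot0 at col 1 lands with bottom-row=6; cleared 1 line(s) (total 2); column heights now [0 7 7 5], max=7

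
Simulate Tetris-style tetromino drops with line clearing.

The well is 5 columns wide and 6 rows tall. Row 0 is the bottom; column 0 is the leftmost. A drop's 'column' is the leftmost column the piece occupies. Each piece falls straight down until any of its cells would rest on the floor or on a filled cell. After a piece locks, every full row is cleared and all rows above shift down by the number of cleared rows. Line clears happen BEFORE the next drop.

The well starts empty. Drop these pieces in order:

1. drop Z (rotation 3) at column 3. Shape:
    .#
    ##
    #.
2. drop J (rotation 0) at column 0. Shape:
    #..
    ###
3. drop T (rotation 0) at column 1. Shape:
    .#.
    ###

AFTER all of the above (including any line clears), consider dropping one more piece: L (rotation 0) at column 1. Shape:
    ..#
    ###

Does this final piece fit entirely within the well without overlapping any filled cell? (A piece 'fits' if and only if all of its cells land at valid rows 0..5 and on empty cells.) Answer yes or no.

Drop 1: Z rot3 at col 3 lands with bottom-row=0; cleared 0 line(s) (total 0); column heights now [0 0 0 2 3], max=3
Drop 2: J rot0 at col 0 lands with bottom-row=0; cleared 0 line(s) (total 0); column heights now [2 1 1 2 3], max=3
Drop 3: T rot0 at col 1 lands with bottom-row=2; cleared 0 line(s) (total 0); column heights now [2 3 4 3 3], max=4
Test piece L rot0 at col 1 (width 3): heights before test = [2 3 4 3 3]; fits = True

Answer: yes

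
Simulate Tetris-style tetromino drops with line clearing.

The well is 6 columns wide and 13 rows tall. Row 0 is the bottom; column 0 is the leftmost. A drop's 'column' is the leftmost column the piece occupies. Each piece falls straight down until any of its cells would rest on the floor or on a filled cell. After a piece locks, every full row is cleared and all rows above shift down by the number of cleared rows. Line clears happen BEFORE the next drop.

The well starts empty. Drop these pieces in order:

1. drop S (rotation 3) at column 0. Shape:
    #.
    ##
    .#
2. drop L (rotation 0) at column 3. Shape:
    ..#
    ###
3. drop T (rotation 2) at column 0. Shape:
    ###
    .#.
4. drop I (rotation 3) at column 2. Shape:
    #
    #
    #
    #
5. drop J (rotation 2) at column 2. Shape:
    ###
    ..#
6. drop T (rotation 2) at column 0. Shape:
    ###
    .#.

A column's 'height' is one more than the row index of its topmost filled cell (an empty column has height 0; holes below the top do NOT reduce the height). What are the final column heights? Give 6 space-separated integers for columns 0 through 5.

Drop 1: S rot3 at col 0 lands with bottom-row=0; cleared 0 line(s) (total 0); column heights now [3 2 0 0 0 0], max=3
Drop 2: L rot0 at col 3 lands with bottom-row=0; cleared 0 line(s) (total 0); column heights now [3 2 0 1 1 2], max=3
Drop 3: T rot2 at col 0 lands with bottom-row=2; cleared 0 line(s) (total 0); column heights now [4 4 4 1 1 2], max=4
Drop 4: I rot3 at col 2 lands with bottom-row=4; cleared 0 line(s) (total 0); column heights now [4 4 8 1 1 2], max=8
Drop 5: J rot2 at col 2 lands with bottom-row=7; cleared 0 line(s) (total 0); column heights now [4 4 9 9 9 2], max=9
Drop 6: T rot2 at col 0 lands with bottom-row=8; cleared 0 line(s) (total 0); column heights now [10 10 10 9 9 2], max=10

Answer: 10 10 10 9 9 2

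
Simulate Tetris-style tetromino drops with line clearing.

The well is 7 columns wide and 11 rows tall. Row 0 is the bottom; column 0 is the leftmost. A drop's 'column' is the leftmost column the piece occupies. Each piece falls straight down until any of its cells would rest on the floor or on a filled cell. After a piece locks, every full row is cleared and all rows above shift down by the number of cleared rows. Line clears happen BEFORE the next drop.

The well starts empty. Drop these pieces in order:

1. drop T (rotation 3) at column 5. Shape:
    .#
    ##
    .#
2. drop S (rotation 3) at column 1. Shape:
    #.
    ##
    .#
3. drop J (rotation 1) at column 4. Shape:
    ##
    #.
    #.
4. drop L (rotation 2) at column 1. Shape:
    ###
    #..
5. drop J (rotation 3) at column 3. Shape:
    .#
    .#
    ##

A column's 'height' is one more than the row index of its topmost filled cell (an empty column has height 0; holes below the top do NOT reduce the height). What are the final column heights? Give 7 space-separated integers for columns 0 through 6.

Drop 1: T rot3 at col 5 lands with bottom-row=0; cleared 0 line(s) (total 0); column heights now [0 0 0 0 0 2 3], max=3
Drop 2: S rot3 at col 1 lands with bottom-row=0; cleared 0 line(s) (total 0); column heights now [0 3 2 0 0 2 3], max=3
Drop 3: J rot1 at col 4 lands with bottom-row=0; cleared 0 line(s) (total 0); column heights now [0 3 2 0 3 3 3], max=3
Drop 4: L rot2 at col 1 lands with bottom-row=3; cleared 0 line(s) (total 0); column heights now [0 5 5 5 3 3 3], max=5
Drop 5: J rot3 at col 3 lands with bottom-row=5; cleared 0 line(s) (total 0); column heights now [0 5 5 6 8 3 3], max=8

Answer: 0 5 5 6 8 3 3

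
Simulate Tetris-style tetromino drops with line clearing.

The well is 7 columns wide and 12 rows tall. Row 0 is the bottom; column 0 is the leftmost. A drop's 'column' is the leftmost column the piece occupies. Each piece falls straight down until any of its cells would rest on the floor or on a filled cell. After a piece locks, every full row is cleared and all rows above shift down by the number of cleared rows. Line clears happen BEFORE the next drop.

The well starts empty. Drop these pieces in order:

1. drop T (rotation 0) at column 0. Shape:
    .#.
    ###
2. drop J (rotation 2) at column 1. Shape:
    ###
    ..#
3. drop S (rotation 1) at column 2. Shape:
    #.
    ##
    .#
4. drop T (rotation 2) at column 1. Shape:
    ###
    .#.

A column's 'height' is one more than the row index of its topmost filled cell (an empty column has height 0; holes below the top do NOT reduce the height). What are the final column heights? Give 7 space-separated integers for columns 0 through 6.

Drop 1: T rot0 at col 0 lands with bottom-row=0; cleared 0 line(s) (total 0); column heights now [1 2 1 0 0 0 0], max=2
Drop 2: J rot2 at col 1 lands with bottom-row=1; cleared 0 line(s) (total 0); column heights now [1 3 3 3 0 0 0], max=3
Drop 3: S rot1 at col 2 lands with bottom-row=3; cleared 0 line(s) (total 0); column heights now [1 3 6 5 0 0 0], max=6
Drop 4: T rot2 at col 1 lands with bottom-row=6; cleared 0 line(s) (total 0); column heights now [1 8 8 8 0 0 0], max=8

Answer: 1 8 8 8 0 0 0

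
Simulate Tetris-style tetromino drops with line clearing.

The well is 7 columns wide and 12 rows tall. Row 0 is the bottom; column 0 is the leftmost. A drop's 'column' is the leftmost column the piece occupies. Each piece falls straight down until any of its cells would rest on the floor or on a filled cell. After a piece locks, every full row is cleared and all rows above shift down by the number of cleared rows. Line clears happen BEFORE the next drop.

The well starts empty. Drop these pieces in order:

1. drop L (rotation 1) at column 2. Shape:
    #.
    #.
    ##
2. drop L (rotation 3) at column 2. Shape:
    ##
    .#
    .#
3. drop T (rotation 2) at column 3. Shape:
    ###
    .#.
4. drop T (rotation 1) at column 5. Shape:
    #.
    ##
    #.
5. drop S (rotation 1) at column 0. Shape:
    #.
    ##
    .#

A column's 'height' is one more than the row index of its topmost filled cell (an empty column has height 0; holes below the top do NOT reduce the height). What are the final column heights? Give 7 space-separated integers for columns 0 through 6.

Drop 1: L rot1 at col 2 lands with bottom-row=0; cleared 0 line(s) (total 0); column heights now [0 0 3 1 0 0 0], max=3
Drop 2: L rot3 at col 2 lands with bottom-row=1; cleared 0 line(s) (total 0); column heights now [0 0 4 4 0 0 0], max=4
Drop 3: T rot2 at col 3 lands with bottom-row=3; cleared 0 line(s) (total 0); column heights now [0 0 4 5 5 5 0], max=5
Drop 4: T rot1 at col 5 lands with bottom-row=5; cleared 0 line(s) (total 0); column heights now [0 0 4 5 5 8 7], max=8
Drop 5: S rot1 at col 0 lands with bottom-row=0; cleared 0 line(s) (total 0); column heights now [3 2 4 5 5 8 7], max=8

Answer: 3 2 4 5 5 8 7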